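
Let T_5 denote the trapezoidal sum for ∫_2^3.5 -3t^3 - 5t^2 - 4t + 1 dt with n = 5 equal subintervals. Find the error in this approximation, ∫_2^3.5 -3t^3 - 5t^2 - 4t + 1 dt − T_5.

0.669375

Exact integral: ∫_2^3.5 f(t) dt = -173.671875.
T_5 = -174.34125.
Error = -173.671875 − (-174.34125) = 0.669375.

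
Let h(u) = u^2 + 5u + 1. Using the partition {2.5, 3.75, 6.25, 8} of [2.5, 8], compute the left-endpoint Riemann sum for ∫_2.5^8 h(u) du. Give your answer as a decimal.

Subinterval widths: 1.25, 2.5, 1.75.
Left endpoints: 2.5, 3.75, 6.25.
h(2.5) = 19.75, h(3.75) = 33.8125, h(6.25) = 71.3125.
Sum = Σ Δu_i · h(u_i).
Sum = 234.015625.

234.015625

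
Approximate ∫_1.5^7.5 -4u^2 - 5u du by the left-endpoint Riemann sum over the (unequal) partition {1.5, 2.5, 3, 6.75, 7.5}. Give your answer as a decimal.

Subinterval widths: 1, 0.5, 3.75, 0.75.
Left endpoints: 1.5, 2.5, 3, 6.75.
f(1.5) = -16.5, f(2.5) = -37.5, f(3) = -51, f(6.75) = -216.
Sum = Σ Δu_i · f(u_i).
Sum = -388.5.

-388.5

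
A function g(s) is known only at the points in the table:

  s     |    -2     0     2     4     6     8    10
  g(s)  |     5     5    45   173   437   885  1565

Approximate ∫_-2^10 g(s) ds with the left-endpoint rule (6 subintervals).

3100

Δs = 2.
Sum = 2·[5 + 5 + 45 + 173 + 437 + 885] = 3100.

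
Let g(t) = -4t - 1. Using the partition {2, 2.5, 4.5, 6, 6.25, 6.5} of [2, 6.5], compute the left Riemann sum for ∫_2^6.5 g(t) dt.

Subinterval widths: 0.5, 2, 1.5, 0.25, 0.25.
Left endpoints: 2, 2.5, 4.5, 6, 6.25.
g(2) = -9, g(2.5) = -11, g(4.5) = -19, g(6) = -25, g(6.25) = -26.
Sum = Σ Δt_i · g(t_i).
Sum = -67.75.

-67.75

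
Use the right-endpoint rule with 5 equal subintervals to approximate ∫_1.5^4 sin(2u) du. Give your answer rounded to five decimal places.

Δu = (4 − 1.5)/5 = 0.5.
Right endpoints: 2, 2.5, 3, 3.5, 4.
f(2) ≈ -0.75680, f(2.5) ≈ -0.95892, f(3) ≈ -0.27942, f(3.5) ≈ 0.65699, f(4) ≈ 0.98936.
Sum = Δu · [f(2) + f(2.5) + f(3) + f(3.5) + f(4)].
Sum ≈ -0.17440.

-0.17440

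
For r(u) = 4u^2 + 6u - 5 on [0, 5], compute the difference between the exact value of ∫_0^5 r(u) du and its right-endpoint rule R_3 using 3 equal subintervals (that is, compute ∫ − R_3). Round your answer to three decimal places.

-117.593

Exact integral: ∫_0^5 r(u) du ≈ 216.66667.
R_3 ≈ 334.25926.
Error ≈ 216.66667 − 334.25926 ≈ -117.593.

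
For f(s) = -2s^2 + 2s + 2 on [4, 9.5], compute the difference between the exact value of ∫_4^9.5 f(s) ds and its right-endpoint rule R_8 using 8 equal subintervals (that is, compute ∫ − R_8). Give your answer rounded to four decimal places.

Exact integral: ∫_4^9.5 f(s) ds ≈ -443.666667.
R_8 ≈ -491.798828.
Error ≈ -443.666667 − (-491.798828) ≈ 48.1322.

48.1322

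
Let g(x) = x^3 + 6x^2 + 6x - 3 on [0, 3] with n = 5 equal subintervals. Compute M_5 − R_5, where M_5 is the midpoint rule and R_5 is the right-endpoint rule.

M_5 = 91.305.
R_5 = 123.84.
M_5 − R_5 = -32.535.

-32.535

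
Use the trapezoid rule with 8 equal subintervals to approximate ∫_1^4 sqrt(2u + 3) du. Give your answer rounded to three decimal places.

Δu = (4 − 1)/8 = 0.375.
f(1) ≈ 2.236, f(1.375) ≈ 2.398, f(1.75) ≈ 2.550, f(2.125) ≈ 2.693, f(2.5) ≈ 2.828, f(2.875) ≈ 2.958, f(3.25) ≈ 3.082, f(3.625) ≈ 3.202, f(4) ≈ 3.317.
T_8 = (Δu/2)·[f(u_0) + 2f(u_1) + ... + 2f(u_{7}) + f(u_8)].
Sum ≈ 8.432.

8.432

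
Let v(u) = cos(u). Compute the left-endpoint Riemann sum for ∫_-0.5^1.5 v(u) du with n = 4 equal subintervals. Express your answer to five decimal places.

1.64773

Δu = (1.5 − (-0.5))/4 = 0.5.
Left endpoints: -0.5, 0, 0.5, 1.
v(-0.5) ≈ 0.87758, v(0) ≈ 1.00000, v(0.5) ≈ 0.87758, v(1) ≈ 0.54030.
Sum = Δu · [v(-0.5) + v(0) + v(0.5) + v(1)].
Sum ≈ 1.64773.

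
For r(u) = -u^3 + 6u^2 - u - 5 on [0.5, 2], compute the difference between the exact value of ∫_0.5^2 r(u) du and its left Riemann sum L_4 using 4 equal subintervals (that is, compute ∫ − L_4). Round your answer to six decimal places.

Exact integral: ∫_0.5^2 r(u) du = 2.390625.
L_4 ≈ 0.00878906.
Error ≈ 2.390625 − 0.00878906 ≈ 2.381836.

2.381836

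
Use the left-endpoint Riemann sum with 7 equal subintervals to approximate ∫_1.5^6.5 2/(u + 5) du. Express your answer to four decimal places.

Δu = (6.5 − 1.5)/7 = 5/7.
Left endpoints: 1.5, 31/14, 41/14, 51/14, 61/14, 71/14, 81/14.
f(1.5) = 4/13, f(31/14) = 28/101, f(41/14) = 28/111, f(51/14) = 28/121, f(61/14) = 28/131, f(71/14) = 28/141, f(81/14) = 28/151.
Sum = Δu · [f(1.5) + f(31/14) + f(41/14) + ...].
Sum ≈ 1.1902.

1.1902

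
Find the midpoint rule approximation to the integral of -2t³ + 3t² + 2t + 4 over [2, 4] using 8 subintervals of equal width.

Δt = (4 − 2)/8 = 0.25.
Midpoints: 2.125, 2.375, 2.625, 2.875, 3.125, 3.375, 3.625, 3.875.
f(2.125) = 2.60546875, f(2.375) = -1.12109375, f(2.625) = -6.25390625, f(2.875) = -12.98046875, f(3.125) = -21.48828125, f(3.375) = -31.96484375, f(3.625) = -44.59765625, f(3.875) = -59.57421875.
Sum = Δt · [f(2.125) + f(2.375) + f(2.625) + ...].
Sum = -43.84375.

-43.84375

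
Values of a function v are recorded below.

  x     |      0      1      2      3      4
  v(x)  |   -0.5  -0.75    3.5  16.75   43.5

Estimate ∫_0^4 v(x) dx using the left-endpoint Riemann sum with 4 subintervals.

Δx = 1.
Sum = 1·[(-0.5) + (-0.75) + 3.5 + 16.75] = 19.

19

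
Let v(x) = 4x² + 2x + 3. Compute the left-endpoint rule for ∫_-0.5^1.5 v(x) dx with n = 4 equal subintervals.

Δx = (1.5 − (-0.5))/4 = 0.5.
Left endpoints: -0.5, 0, 0.5, 1.
v(-0.5) = 3, v(0) = 3, v(0.5) = 5, v(1) = 9.
Sum = Δx · [v(-0.5) + v(0) + v(0.5) + v(1)].
Sum = 10.

10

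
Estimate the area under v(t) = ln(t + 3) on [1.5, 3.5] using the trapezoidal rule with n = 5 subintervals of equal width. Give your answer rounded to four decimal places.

3.3975

Δt = (3.5 − 1.5)/5 = 0.4.
v(1.5) ≈ 1.5041, v(1.9) ≈ 1.5892, v(2.3) ≈ 1.6677, v(2.7) ≈ 1.7405, v(3.1) ≈ 1.8083, v(3.5) ≈ 1.8718.
T_5 = (Δt/2)·[v(t_0) + 2v(t_1) + ... + 2v(t_{4}) + v(t_5)].
Sum ≈ 3.3975.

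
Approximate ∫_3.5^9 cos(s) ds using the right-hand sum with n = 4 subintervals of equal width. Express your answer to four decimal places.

0.6562

Δs = (9 − 3.5)/4 = 1.375.
Right endpoints: 4.875, 6.25, 7.625, 9.
f(4.875) ≈ 0.1619, f(6.25) ≈ 0.9994, f(7.625) ≈ 0.2270, f(9) ≈ -0.9111.
Sum = Δs · [f(4.875) + f(6.25) + f(7.625) + f(9)].
Sum ≈ 0.6562.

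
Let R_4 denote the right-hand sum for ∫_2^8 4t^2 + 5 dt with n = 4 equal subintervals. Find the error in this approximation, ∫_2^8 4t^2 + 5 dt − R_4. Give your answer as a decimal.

-189

Exact integral: ∫_2^8 f(t) dt = 702.
R_4 = 891.
Error = 702 − 891 = -189.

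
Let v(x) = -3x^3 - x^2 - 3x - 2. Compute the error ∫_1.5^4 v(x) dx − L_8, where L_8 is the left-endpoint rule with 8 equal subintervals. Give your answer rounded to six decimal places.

Exact integral: ∫_1.5^4 v(x) dx ≈ -234.03645833.
L_8 ≈ -203.34594727.
Error ≈ -234.03645833 − (-203.34594727) ≈ -30.690511.

-30.690511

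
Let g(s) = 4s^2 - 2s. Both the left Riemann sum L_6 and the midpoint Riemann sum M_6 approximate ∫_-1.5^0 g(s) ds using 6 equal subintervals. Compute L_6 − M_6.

1.59375

L_6 = 8.3125.
M_6 = 6.71875.
L_6 − M_6 = 1.59375.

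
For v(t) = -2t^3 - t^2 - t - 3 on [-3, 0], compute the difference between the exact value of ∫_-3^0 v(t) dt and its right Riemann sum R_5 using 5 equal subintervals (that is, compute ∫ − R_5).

Exact integral: ∫_-3^0 v(t) dt = 27.
R_5 = 14.04.
Error = 27 − 14.04 = 12.96.

12.96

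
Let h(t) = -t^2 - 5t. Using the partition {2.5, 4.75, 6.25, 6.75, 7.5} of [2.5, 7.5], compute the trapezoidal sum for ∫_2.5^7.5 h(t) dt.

-262.96875

Subinterval widths: 2.25, 1.5, 0.5, 0.75.
h(2.5) = -18.75, h(4.75) = -46.3125, h(6.25) = -70.3125, h(6.75) = -79.3125, h(7.5) = -93.75.
On each subinterval the trapezoid contributes (Δt_i/2)·[h(t_{i-1}) + h(t_i)].
Sum = -262.96875.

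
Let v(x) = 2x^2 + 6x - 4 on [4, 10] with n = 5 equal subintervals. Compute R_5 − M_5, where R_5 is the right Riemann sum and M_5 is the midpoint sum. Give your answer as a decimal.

126.72

R_5 = 977.28.
M_5 = 850.56.
R_5 − M_5 = 126.72.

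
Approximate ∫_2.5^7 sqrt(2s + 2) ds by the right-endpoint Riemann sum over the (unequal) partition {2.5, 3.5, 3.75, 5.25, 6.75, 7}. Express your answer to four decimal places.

Subinterval widths: 1, 0.25, 1.5, 1.5, 0.25.
Right endpoints: 3.5, 3.75, 5.25, 6.75, 7.
f(3.5) ≈ 3.0000, f(3.75) ≈ 3.0822, f(5.25) ≈ 3.5355, f(6.75) ≈ 3.9370, f(7) ≈ 4.0000.
Sum = Σ Δs_i · f(s_i).
Sum ≈ 15.9794.

15.9794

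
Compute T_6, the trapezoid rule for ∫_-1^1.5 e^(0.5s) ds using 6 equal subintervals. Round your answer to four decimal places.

3.0319

Δs = (1.5 − (-1))/6 = 5/12.
f(-1) ≈ 0.6065, f(-7/12) ≈ 0.7470, f(-1/6) ≈ 0.9200, f(0.25) ≈ 1.1331, f(2/3) ≈ 1.3956, f(13/12) ≈ 1.7189, f(1.5) ≈ 2.1170.
T_6 = (Δs/2)·[f(s_0) + 2f(s_1) + ... + 2f(s_{5}) + f(s_6)].
Sum ≈ 3.0319.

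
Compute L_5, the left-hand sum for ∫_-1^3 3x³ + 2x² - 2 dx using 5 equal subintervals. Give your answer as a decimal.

35.36

Δx = (3 − (-1))/5 = 0.8.
Left endpoints: -1, -0.2, 0.6, 1.4, 2.2.
f(-1) = -3, f(-0.2) = -1.944, f(0.6) = -0.632, f(1.4) = 10.152, f(2.2) = 39.624.
Sum = Δx · [f(-1) + f(-0.2) + f(0.6) + f(1.4) + f(2.2)].
Sum = 35.36.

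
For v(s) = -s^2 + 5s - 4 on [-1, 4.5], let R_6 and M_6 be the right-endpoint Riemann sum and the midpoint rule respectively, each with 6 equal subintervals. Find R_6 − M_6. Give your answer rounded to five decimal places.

R_6 ≈ -1.5723380.
M_6 ≈ -4.1982060.
R_6 − M_6 ≈ 2.62587.

2.62587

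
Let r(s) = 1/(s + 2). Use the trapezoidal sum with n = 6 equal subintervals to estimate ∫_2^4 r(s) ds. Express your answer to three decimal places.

Δs = (4 − 2)/6 = 1/3.
r(2) = 0.25, r(7/3) = 3/13, r(8/3) = 3/14, r(3) = 0.2, r(10/3) = 0.1875, r(11/3) = 3/17, r(4) = 1/6.
T_6 = (Δs/2)·[r(s_0) + 2r(s_1) + ... + 2r(s_{5}) + r(s_6)].
Sum ≈ 0.406.

0.406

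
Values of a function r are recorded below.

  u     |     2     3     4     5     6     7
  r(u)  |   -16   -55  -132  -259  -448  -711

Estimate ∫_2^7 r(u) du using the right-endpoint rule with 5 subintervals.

Δu = 1.
Sum = 1·[(-55) + (-132) + (-259) + (-448) + (-711)] = -1605.

-1605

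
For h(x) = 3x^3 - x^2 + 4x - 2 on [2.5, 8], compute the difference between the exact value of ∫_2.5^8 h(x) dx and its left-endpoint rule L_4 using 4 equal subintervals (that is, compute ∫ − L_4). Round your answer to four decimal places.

Exact integral: ∫_2.5^8 h(x) dx ≈ 2981.744792.
L_4 ≈ 2062.704102.
Error ≈ 2981.744792 − 2062.704102 ≈ 919.0407.

919.0407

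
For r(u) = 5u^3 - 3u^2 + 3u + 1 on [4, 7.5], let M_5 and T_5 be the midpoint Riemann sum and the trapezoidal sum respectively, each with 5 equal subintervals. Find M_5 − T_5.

M_5 = 3329.1803125.
T_5 = 3364.87375.
M_5 − T_5 = -35.6934375.

-35.6934375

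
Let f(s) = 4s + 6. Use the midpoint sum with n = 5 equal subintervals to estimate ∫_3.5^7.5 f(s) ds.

112

Δs = (7.5 − 3.5)/5 = 0.8.
Midpoints: 3.9, 4.7, 5.5, 6.3, 7.1.
f(3.9) = 21.6, f(4.7) = 24.8, f(5.5) = 28, f(6.3) = 31.2, f(7.1) = 34.4.
Sum = Δs · [f(3.9) + f(4.7) + f(5.5) + f(6.3) + f(7.1)].
Sum = 112.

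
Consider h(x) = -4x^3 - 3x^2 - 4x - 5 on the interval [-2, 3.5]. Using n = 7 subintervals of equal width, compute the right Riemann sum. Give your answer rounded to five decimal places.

Δx = (3.5 − (-2))/7 = 11/14.
Right endpoints: -17/14, -3/7, 5/14, 8/7, 27/14, 19/7, 3.5.
h(-17/14) = 3561/1372, h(-3/7) = -1208/343, h(5/14) = -9595/1372, h(8/7) = -6675/343, h(27/14) = -72119/1372, h(19/7) = -40456/343, h(3.5) = -227.25.
Sum = Δx · [h(-17/14) + h(-3/7) + h(5/14) + ...].
Sum ≈ -334.04082.

-334.04082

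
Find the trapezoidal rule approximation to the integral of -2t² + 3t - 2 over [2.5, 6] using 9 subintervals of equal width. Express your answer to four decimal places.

-96.1348

Δt = (6 − 2.5)/9 = 7/18.
f(2.5) = -7, f(26/9) = -812/81, f(59/18) = -1106/81, f(11/3) = -161/9, f(73/18) = -1841/81, f(40/9) = -2282/81, f(29/6) = -308/9, f(47/9) = -3311/81, f(101/18) = -3899/81, f(6) = -56.
T_9 = (Δt/2)·[f(t_0) + 2f(t_1) + ... + 2f(t_{8}) + f(t_9)].
Sum ≈ -96.1348.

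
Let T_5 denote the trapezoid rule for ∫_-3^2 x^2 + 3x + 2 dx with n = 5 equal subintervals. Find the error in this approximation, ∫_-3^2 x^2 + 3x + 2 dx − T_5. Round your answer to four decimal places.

Exact integral: ∫_-3^2 f(x) dx ≈ 14.166667.
T_5 = 15.
Error ≈ 14.166667 − 15 ≈ -0.8333.

-0.8333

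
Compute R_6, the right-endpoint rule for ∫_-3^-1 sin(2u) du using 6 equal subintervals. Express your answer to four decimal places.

Δu = (-1 − (-3))/6 = 1/3.
Right endpoints: -8/3, -7/3, -2, -5/3, -4/3, -1.
f(-8/3) ≈ 0.8133, f(-7/3) ≈ 0.9990, f(-2) ≈ 0.7568, f(-5/3) ≈ 0.1906, f(-4/3) ≈ -0.4573, f(-1) ≈ -0.9093.
Sum = Δu · [f(-8/3) + f(-7/3) + f(-2) + ...].
Sum ≈ 0.4644.

0.4644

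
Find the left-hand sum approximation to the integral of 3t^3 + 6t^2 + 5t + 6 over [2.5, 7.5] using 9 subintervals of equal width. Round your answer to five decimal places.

2895.54784

Δt = (7.5 − 2.5)/9 = 5/9.
Left endpoints: 2.5, 55/18, 65/18, 25/6, 85/18, 95/18, 35/6, 115/18, 125/18.
f(2.5) = 102.875, f(55/18) = 316639/1944, f(65/18) = 473489/1944, f(25/6) = 25057/72, f(85/18) = 931789/1944, f(95/18) = 1245239/1944, f(35/6) = 60107/72, f(115/18) = 2070739/1944, f(125/18) = 2594789/1944.
Sum = Δt · [f(2.5) + f(55/18) + f(65/18) + ...].
Sum ≈ 2895.54784.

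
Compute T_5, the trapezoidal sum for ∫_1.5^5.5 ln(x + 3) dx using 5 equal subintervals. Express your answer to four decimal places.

7.4166

Δx = (5.5 − 1.5)/5 = 0.8.
f(1.5) ≈ 1.5041, f(2.3) ≈ 1.6677, f(3.1) ≈ 1.8083, f(3.9) ≈ 1.9315, f(4.7) ≈ 2.0412, f(5.5) ≈ 2.1401.
T_5 = (Δx/2)·[f(x_0) + 2f(x_1) + ... + 2f(x_{4}) + f(x_5)].
Sum ≈ 7.4166.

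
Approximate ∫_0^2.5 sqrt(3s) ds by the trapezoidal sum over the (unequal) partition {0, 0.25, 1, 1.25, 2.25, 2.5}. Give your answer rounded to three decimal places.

4.475

Subinterval widths: 0.25, 0.75, 0.25, 1, 0.25.
f(0) ≈ 0.000, f(0.25) ≈ 0.866, f(1) ≈ 1.732, f(1.25) ≈ 1.936, f(2.25) ≈ 2.598, f(2.5) ≈ 2.739.
On each subinterval the trapezoid contributes (Δs_i/2)·[f(s_{i-1}) + f(s_i)].
Sum ≈ 4.475.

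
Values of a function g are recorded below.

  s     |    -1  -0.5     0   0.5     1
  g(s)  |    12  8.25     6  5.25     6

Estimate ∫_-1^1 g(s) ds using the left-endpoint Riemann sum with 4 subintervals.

15.75

Δs = 0.5.
Sum = 0.5·[12 + 8.25 + 6 + 5.25] = 15.75.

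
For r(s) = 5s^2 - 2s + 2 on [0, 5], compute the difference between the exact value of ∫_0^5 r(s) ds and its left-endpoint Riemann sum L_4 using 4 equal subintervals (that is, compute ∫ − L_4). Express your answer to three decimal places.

Exact integral: ∫_0^5 r(s) ds ≈ 193.33333.
L_4 = 127.96875.
Error ≈ 193.33333 − 127.96875 ≈ 65.365.

65.365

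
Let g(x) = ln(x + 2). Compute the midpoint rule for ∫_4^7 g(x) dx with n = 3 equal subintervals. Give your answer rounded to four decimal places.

Δx = (7 − 4)/3 = 1.
Midpoints: 4.5, 5.5, 6.5.
g(4.5) ≈ 1.8718, g(5.5) ≈ 2.0149, g(6.5) ≈ 2.1401.
Sum = Δx · [g(4.5) + g(5.5) + g(6.5)].
Sum ≈ 6.0268.

6.0268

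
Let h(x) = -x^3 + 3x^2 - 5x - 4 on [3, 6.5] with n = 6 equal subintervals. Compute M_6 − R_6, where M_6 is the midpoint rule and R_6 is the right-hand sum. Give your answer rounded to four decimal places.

51.5840

M_6 ≈ -274.399089.
R_6 ≈ -325.983073.
M_6 − R_6 ≈ 51.5840.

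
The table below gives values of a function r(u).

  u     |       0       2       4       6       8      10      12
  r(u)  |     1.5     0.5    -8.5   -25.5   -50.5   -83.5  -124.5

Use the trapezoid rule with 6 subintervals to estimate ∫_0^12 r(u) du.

-458

Δu = 2.
T_6 = (2/2)·[1.5 + 2·0.5 + 2·(-8.5) + 2·(-25.5) + 2·(-50.5) + 2·(-83.5) + (-124.5)] = -458.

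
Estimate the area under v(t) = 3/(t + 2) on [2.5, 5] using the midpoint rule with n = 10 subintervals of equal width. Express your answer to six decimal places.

Δt = (5 − 2.5)/10 = 0.25.
Midpoints: 2.625, 2.875, 3.125, 3.375, 3.625, 3.875, 4.125, 4.375, 4.625, 4.875.
v(2.625) = 24/37, v(2.875) = 8/13, v(3.125) = 24/41, v(3.375) = 24/43, v(3.625) = 8/15, v(3.875) = 24/47, v(4.125) = 24/49, v(4.375) = 8/17, v(4.625) = 24/53, v(4.875) = 24/55.
Sum = Δt · [v(2.625) + v(2.875) + v(3.125) + ...].
Sum ≈ 1.325272.

1.325272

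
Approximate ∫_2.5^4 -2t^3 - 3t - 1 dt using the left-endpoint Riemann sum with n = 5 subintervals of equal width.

Δt = (4 − 2.5)/5 = 0.3.
Left endpoints: 2.5, 2.8, 3.1, 3.4, 3.7.
f(2.5) = -39.75, f(2.8) = -53.304, f(3.1) = -69.882, f(3.4) = -89.808, f(3.7) = -113.406.
Sum = Δt · [f(2.5) + f(2.8) + f(3.1) + f(3.4) + f(3.7)].
Sum = -109.845.

-109.845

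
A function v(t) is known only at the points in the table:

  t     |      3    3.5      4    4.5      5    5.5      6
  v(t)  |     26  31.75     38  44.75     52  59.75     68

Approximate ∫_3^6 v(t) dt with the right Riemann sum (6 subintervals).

Δt = 0.5.
Sum = 0.5·[31.75 + 38 + 44.75 + 52 + 59.75 + 68] = 147.125.

147.125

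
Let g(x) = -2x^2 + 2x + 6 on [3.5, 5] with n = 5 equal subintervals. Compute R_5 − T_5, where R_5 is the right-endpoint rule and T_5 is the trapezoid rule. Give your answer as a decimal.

-3.375

R_5 = -36.42.
T_5 = -33.045.
R_5 − T_5 = -3.375.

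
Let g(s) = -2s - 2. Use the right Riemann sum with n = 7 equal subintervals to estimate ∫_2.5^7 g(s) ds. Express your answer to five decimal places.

Δs = (7 − 2.5)/7 = 9/14.
Right endpoints: 22/7, 53/14, 31/7, 71/14, 40/7, 89/14, 7.
g(22/7) = -58/7, g(53/14) = -67/7, g(31/7) = -76/7, g(71/14) = -85/7, g(40/7) = -94/7, g(89/14) = -103/7, g(7) = -16.
Sum = Δs · [g(22/7) + g(53/14) + g(31/7) + ...].
Sum ≈ -54.64286.

-54.64286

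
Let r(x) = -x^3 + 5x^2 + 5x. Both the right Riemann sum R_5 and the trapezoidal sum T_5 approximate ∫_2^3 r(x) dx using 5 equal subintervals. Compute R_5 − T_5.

R_5 = 29.
T_5 = 27.9.
R_5 − T_5 = 1.1.

1.1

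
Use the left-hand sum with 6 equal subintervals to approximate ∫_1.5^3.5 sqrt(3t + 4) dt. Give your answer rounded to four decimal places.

6.6130

Δt = (3.5 − 1.5)/6 = 1/3.
Left endpoints: 1.5, 11/6, 13/6, 2.5, 17/6, 19/6.
f(1.5) ≈ 2.9155, f(11/6) ≈ 3.0822, f(13/6) ≈ 3.2404, f(2.5) ≈ 3.3912, f(17/6) ≈ 3.5355, f(19/6) ≈ 3.6742.
Sum = Δt · [f(1.5) + f(11/6) + f(13/6) + ...].
Sum ≈ 6.6130.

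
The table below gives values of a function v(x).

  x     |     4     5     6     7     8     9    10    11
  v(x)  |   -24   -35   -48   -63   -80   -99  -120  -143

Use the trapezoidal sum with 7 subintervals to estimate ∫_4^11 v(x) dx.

-528.5

Δx = 1.
T_7 = (1/2)·[(-24) + 2·(-35) + 2·(-48) + 2·(-63) + 2·(-80) + 2·(-99) + 2·(-120) + (-143)] = -528.5.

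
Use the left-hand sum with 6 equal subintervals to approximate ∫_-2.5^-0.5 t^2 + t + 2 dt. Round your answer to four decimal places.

Δt = (-0.5 − (-2.5))/6 = 1/3.
Left endpoints: -2.5, -13/6, -11/6, -1.5, -7/6, -5/6.
f(-2.5) = 5.75, f(-13/6) = 163/36, f(-11/6) = 127/36, f(-1.5) = 2.75, f(-7/6) = 79/36, f(-5/6) = 67/36.
Sum = Δt · [f(-2.5) + f(-13/6) + f(-11/6) + ...].
Sum ≈ 6.8704.

6.8704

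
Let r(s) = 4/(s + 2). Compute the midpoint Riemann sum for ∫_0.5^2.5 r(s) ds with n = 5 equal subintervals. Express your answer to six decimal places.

2.348214

Δs = (2.5 − 0.5)/5 = 0.4.
Midpoints: 0.7, 1.1, 1.5, 1.9, 2.3.
r(0.7) = 40/27, r(1.1) = 40/31, r(1.5) = 8/7, r(1.9) = 40/39, r(2.3) = 40/43.
Sum = Δs · [r(0.7) + r(1.1) + r(1.5) + r(1.9) + r(2.3)].
Sum ≈ 2.348214.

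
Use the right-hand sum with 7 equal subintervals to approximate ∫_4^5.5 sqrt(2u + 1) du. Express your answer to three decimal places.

4.906

Δu = (5.5 − 4)/7 = 3/14.
Right endpoints: 59/14, 31/7, 65/14, 34/7, 71/14, 37/7, 5.5.
f(59/14) ≈ 3.071, f(31/7) ≈ 3.140, f(65/14) ≈ 3.207, f(34/7) ≈ 3.273, f(71/14) ≈ 3.338, f(37/7) ≈ 3.402, f(5.5) ≈ 3.464.
Sum = Δu · [f(59/14) + f(31/7) + f(65/14) + ...].
Sum ≈ 4.906.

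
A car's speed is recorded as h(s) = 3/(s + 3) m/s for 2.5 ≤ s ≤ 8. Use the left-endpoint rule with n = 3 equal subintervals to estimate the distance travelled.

2.35

Δs = (8 − 2.5)/3 = 11/6.
Left endpoints: 2.5, 13/3, 37/6.
h(2.5) = 6/11, h(13/3) = 9/22, h(37/6) = 18/55.
Sum = Δs · [h(2.5) + h(13/3) + h(37/6)].
Sum = 2.35.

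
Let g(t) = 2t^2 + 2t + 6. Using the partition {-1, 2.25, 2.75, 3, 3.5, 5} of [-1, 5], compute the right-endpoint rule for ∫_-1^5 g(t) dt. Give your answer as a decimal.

205.59375

Subinterval widths: 3.25, 0.5, 0.25, 0.5, 1.5.
Right endpoints: 2.25, 2.75, 3, 3.5, 5.
g(2.25) = 20.625, g(2.75) = 26.625, g(3) = 30, g(3.5) = 37.5, g(5) = 66.
Sum = Σ Δt_i · g(t_i).
Sum = 205.59375.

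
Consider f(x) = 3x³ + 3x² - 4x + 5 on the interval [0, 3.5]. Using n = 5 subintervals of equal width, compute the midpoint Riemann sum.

145.7421875

Δx = (3.5 − 0)/5 = 0.7.
Midpoints: 0.35, 1.05, 1.75, 2.45, 3.15.
f(0.35) = 4.096125, f(1.05) = 7.580375, f(1.75) = 23.265625, f(2.45) = 57.325875, f(3.15) = 115.935125.
Sum = Δx · [f(0.35) + f(1.05) + f(1.75) + f(2.45) + f(3.15)].
Sum = 145.7421875.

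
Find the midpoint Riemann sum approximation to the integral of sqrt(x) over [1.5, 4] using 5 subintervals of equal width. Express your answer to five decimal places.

Δx = (4 − 1.5)/5 = 0.5.
Midpoints: 1.75, 2.25, 2.75, 3.25, 3.75.
f(1.75) ≈ 1.32288, f(2.25) ≈ 1.50000, f(2.75) ≈ 1.65831, f(3.25) ≈ 1.80278, f(3.75) ≈ 1.93649.
Sum = Δx · [f(1.75) + f(2.25) + f(2.75) + f(3.25) + f(3.75)].
Sum ≈ 4.11023.

4.11023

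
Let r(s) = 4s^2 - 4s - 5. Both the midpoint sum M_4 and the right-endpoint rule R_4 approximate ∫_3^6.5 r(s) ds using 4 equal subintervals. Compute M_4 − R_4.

-54.7421875

M_4 = 245.2734375.
R_4 = 300.015625.
M_4 − R_4 = -54.7421875.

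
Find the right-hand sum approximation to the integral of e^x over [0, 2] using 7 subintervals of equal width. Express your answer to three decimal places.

Δx = (2 − 0)/7 = 2/7.
Right endpoints: 2/7, 4/7, 6/7, 8/7, 10/7, 12/7, 2.
f(2/7) ≈ 1.331, f(4/7) ≈ 1.771, f(6/7) ≈ 2.356, f(8/7) ≈ 3.136, f(10/7) ≈ 4.173, f(12/7) ≈ 5.553, f(2) ≈ 7.389.
Sum = Δx · [f(2/7) + f(4/7) + f(6/7) + ...].
Sum ≈ 7.345.

7.345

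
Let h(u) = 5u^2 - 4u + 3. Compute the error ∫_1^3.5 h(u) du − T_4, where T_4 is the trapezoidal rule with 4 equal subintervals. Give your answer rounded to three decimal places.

-0.814

Exact integral: ∫_1^3.5 h(u) du ≈ 54.79167.
T_4 = 55.60546875.
Error ≈ 54.79167 − 55.60546875 ≈ -0.814.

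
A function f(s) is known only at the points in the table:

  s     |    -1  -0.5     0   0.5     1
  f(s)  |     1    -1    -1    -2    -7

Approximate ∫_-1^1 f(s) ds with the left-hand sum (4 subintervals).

Δs = 0.5.
Sum = 0.5·[1 + (-1) + (-1) + (-2)] = -1.5.

-1.5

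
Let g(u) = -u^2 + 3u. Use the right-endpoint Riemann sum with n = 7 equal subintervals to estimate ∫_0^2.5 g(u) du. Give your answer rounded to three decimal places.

4.337

Δu = (2.5 − 0)/7 = 5/14.
Right endpoints: 5/14, 5/7, 15/14, 10/7, 25/14, 15/7, 2.5.
g(5/14) = 185/196, g(5/7) = 80/49, g(15/14) = 405/196, g(10/7) = 110/49, g(25/14) = 425/196, g(15/7) = 90/49, g(2.5) = 1.25.
Sum = Δu · [g(5/14) + g(5/7) + g(15/14) + ...].
Sum ≈ 4.337.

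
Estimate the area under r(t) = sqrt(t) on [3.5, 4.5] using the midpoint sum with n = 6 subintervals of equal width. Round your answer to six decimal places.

1.998731

Δt = (4.5 − 3.5)/6 = 1/6.
Midpoints: 43/12, 3.75, 47/12, 49/12, 4.25, 53/12.
r(43/12) ≈ 1.892969, r(3.75) ≈ 1.936492, r(47/12) ≈ 1.979057, r(49/12) ≈ 2.020726, r(4.25) ≈ 2.061553, r(53/12) ≈ 2.101587.
Sum = Δt · [r(43/12) + r(3.75) + r(47/12) + ...].
Sum ≈ 1.998731.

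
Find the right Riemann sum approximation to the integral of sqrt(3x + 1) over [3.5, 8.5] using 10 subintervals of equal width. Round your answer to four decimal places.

22.0846

Δx = (8.5 − 3.5)/10 = 0.5.
Right endpoints: 4, 4.5, 5, 5.5, 6, 6.5, 7, 7.5, 8, 8.5.
f(4) ≈ 3.6056, f(4.5) ≈ 3.8079, f(5) ≈ 4.0000, f(5.5) ≈ 4.1833, f(6) ≈ 4.3589, f(6.5) ≈ 4.5277, f(7) ≈ 4.6904, f(7.5) ≈ 4.8477, f(8) ≈ 5.0000, f(8.5) ≈ 5.1478.
Sum = Δx · [f(4) + f(4.5) + f(5) + ...].
Sum ≈ 22.0846.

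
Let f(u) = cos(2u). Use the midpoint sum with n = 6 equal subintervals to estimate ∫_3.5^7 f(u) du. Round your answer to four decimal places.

Δu = (7 − 3.5)/6 = 7/12.
Midpoints: 91/24, 4.375, 119/24, 133/24, 6.125, 161/24.
f(91/24) ≈ 0.2674, f(4.375) ≈ -0.7808, f(119/24) ≈ -0.8814, f(133/24) ≈ 0.0876, f(6.125) ≈ 0.9504, f(161/24) ≈ 0.6598.
Sum = Δu · [f(91/24) + f(4.375) + f(119/24) + ...].
Sum ≈ 0.1767.

0.1767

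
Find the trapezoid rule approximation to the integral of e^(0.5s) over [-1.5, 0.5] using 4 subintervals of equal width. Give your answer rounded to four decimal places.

1.6318

Δs = (0.5 − (-1.5))/4 = 0.5.
f(-1.5) ≈ 0.4724, f(-1) ≈ 0.6065, f(-0.5) ≈ 0.7788, f(0) ≈ 1.0000, f(0.5) ≈ 1.2840.
T_4 = (Δs/2)·[f(s_0) + 2f(s_1) + 2f(s_2) + 2f(s_3) + f(s_4)].
Sum ≈ 1.6318.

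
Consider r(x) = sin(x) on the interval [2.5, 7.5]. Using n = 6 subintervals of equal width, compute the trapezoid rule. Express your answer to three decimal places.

Δx = (7.5 − 2.5)/6 = 5/6.
r(2.5) ≈ 0.598, r(10/3) ≈ -0.191, r(25/6) ≈ -0.855, r(5) ≈ -0.959, r(35/6) ≈ -0.435, r(20/3) ≈ 0.374, r(7.5) ≈ 0.938.
T_6 = (Δx/2)·[r(x_0) + 2r(x_1) + ... + 2r(x_{5}) + r(x_6)].
Sum ≈ -1.081.

-1.081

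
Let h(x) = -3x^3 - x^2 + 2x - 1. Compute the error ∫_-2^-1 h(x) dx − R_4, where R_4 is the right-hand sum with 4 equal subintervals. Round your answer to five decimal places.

1.86979

Exact integral: ∫_-2^-1 h(x) dx ≈ 4.9166667.
R_4 = 3.046875.
Error ≈ 4.9166667 − 3.046875 ≈ 1.86979.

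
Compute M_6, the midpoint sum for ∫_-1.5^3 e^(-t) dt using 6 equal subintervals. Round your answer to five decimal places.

Δt = (3 − (-1.5))/6 = 0.75.
Midpoints: -1.125, -0.375, 0.375, 1.125, 1.875, 2.625.
f(-1.125) ≈ 3.08022, f(-0.375) ≈ 1.45499, f(0.375) ≈ 0.68729, f(1.125) ≈ 0.32465, f(1.875) ≈ 0.15335, f(2.625) ≈ 0.07244.
Sum = Δt · [f(-1.125) + f(-0.375) + f(0.375) + ...].
Sum ≈ 4.32971.

4.32971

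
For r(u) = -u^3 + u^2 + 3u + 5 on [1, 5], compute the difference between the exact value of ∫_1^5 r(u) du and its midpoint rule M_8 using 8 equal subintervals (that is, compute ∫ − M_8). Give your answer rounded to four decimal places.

Exact integral: ∫_1^5 r(u) du ≈ -58.666667.
M_8 = -58.
Error ≈ -58.666667 − (-58) ≈ -0.6667.

-0.6667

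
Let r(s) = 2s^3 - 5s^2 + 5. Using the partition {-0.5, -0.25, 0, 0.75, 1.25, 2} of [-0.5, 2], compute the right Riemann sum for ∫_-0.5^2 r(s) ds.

5.984375

Subinterval widths: 0.25, 0.25, 0.75, 0.5, 0.75.
Right endpoints: -0.25, 0, 0.75, 1.25, 2.
r(-0.25) = 4.65625, r(0) = 5, r(0.75) = 3.03125, r(1.25) = 1.09375, r(2) = 1.
Sum = Σ Δs_i · r(s_i).
Sum = 5.984375.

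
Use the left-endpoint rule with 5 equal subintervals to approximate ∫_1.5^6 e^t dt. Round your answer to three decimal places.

245.993

Δt = (6 − 1.5)/5 = 0.9.
Left endpoints: 1.5, 2.4, 3.3, 4.2, 5.1.
f(1.5) ≈ 4.482, f(2.4) ≈ 11.023, f(3.3) ≈ 27.113, f(4.2) ≈ 66.686, f(5.1) ≈ 164.022.
Sum = Δt · [f(1.5) + f(2.4) + f(3.3) + f(4.2) + f(5.1)].
Sum ≈ 245.993.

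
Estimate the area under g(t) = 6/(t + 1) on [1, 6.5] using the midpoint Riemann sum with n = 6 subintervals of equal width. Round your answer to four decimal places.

7.8835

Δt = (6.5 − 1)/6 = 11/12.
Midpoints: 35/24, 2.375, 79/24, 101/24, 5.125, 145/24.
g(35/24) = 144/59, g(2.375) = 16/9, g(79/24) = 144/103, g(101/24) = 1.152, g(5.125) = 48/49, g(145/24) = 144/169.
Sum = Δt · [g(35/24) + g(2.375) + g(79/24) + ...].
Sum ≈ 7.8835.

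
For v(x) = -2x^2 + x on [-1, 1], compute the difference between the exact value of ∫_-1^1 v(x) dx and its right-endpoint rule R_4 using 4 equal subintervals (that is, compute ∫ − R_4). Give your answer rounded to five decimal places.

-0.33333

Exact integral: ∫_-1^1 v(x) dx ≈ -1.3333333.
R_4 = -1.
Error ≈ -1.3333333 − (-1) ≈ -0.33333.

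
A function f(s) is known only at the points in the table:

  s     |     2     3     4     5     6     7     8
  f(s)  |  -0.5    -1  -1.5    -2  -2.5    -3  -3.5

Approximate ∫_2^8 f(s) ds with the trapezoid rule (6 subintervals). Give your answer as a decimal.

Δs = 1.
T_6 = (1/2)·[(-0.5) + 2·(-1) + 2·(-1.5) + 2·(-2) + 2·(-2.5) + 2·(-3) + (-3.5)] = -12.

-12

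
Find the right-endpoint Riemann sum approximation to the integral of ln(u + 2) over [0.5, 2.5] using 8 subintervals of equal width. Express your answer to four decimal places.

Δu = (2.5 − 0.5)/8 = 0.25.
Right endpoints: 0.75, 1, 1.25, 1.5, 1.75, 2, 2.25, 2.5.
f(0.75) ≈ 1.0116, f(1) ≈ 1.0986, f(1.25) ≈ 1.1787, f(1.5) ≈ 1.2528, f(1.75) ≈ 1.3218, f(2) ≈ 1.3863, f(2.25) ≈ 1.4469, f(2.5) ≈ 1.5041.
Sum = Δu · [f(0.75) + f(1) + f(1.25) + ...].
Sum ≈ 2.5502.

2.5502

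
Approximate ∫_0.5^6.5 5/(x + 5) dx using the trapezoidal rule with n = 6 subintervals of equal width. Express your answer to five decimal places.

3.69858

Δx = (6.5 − 0.5)/6 = 1.
f(0.5) = 10/11, f(1.5) = 10/13, f(2.5) = 2/3, f(3.5) = 10/17, f(4.5) = 10/19, f(5.5) = 10/21, f(6.5) = 10/23.
T_6 = (Δx/2)·[f(x_0) + 2f(x_1) + ... + 2f(x_{5}) + f(x_6)].
Sum ≈ 3.69858.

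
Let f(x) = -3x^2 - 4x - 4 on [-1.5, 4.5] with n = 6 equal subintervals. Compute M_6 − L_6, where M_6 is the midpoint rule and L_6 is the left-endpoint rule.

M_6 = -153.
L_6 = -118.5.
M_6 − L_6 = -34.5.

-34.5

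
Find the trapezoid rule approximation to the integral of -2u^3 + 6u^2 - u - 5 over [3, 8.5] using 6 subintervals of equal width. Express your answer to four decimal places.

-1476.3585

Δu = (8.5 − 3)/6 = 11/12.
f(3) = -8, f(47/12) = -32003/864, f(29/6) = -10313/108, f(5.75) = -192.59375, f(20/3) = -9115/27, f(91/12) = -466327/864, f(8.5) = -808.25.
T_6 = (Δu/2)·[f(u_0) + 2f(u_1) + ... + 2f(u_{5}) + f(u_6)].
Sum ≈ -1476.3585.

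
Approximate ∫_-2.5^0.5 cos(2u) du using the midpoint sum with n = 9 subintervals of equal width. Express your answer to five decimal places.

Δu = (0.5 − (-2.5))/9 = 1/3.
Midpoints: -7/3, -2, -5/3, -4/3, -1, -2/3, -1/3, 0, 1/3.
f(-7/3) ≈ -0.04571, f(-2) ≈ -0.65364, f(-5/3) ≈ -0.98167, f(-4/3) ≈ -0.88933, f(-1) ≈ -0.41615, f(-2/3) ≈ 0.23524, f(-1/3) ≈ 0.78589, f(0) ≈ 1.00000, f(1/3) ≈ 0.78589.
Sum = Δu · [f(-7/3) + f(-2) + f(-5/3) + ...].
Sum ≈ -0.05983.

-0.05983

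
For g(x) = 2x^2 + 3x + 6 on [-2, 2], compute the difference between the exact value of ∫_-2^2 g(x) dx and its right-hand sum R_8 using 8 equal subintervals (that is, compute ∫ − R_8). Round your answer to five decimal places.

-3.33333

Exact integral: ∫_-2^2 g(x) dx ≈ 34.6666667.
R_8 = 38.
Error ≈ 34.6666667 − 38 ≈ -3.33333.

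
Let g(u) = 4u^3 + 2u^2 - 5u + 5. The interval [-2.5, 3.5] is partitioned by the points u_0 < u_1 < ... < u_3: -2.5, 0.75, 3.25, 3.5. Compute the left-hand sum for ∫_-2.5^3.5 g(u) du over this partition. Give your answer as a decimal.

Subinterval widths: 3.25, 2.5, 0.25.
Left endpoints: -2.5, 0.75, 3.25.
g(-2.5) = -32.5, g(0.75) = 4.0625, g(3.25) = 147.1875.
Sum = Σ Δu_i · g(u_i).
Sum = -58.671875.

-58.671875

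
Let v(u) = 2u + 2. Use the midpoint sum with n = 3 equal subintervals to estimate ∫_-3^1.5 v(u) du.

2.25

Δu = (1.5 − (-3))/3 = 1.5.
Midpoints: -2.25, -0.75, 0.75.
v(-2.25) = -2.5, v(-0.75) = 0.5, v(0.75) = 3.5.
Sum = Δu · [v(-2.25) + v(-0.75) + v(0.75)].
Sum = 2.25.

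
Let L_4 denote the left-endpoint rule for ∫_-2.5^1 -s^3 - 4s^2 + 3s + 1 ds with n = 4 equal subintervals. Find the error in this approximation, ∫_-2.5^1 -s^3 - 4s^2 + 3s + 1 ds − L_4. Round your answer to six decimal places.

Exact integral: ∫_-2.5^1 f(s) ds ≈ -17.02604167.
L_4 ≈ -24.31542969.
Error ≈ -17.02604167 − (-24.31542969) ≈ 7.289388.

7.289388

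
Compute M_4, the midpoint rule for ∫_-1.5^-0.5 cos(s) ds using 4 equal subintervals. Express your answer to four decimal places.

0.5194

Δs = (-0.5 − (-1.5))/4 = 0.25.
Midpoints: -1.375, -1.125, -0.875, -0.625.
f(-1.375) ≈ 0.1945, f(-1.125) ≈ 0.4312, f(-0.875) ≈ 0.6410, f(-0.625) ≈ 0.8110.
Sum = Δs · [f(-1.375) + f(-1.125) + f(-0.875) + f(-0.625)].
Sum ≈ 0.5194.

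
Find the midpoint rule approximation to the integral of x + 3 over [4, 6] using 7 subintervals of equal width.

16

Δx = (6 − 4)/7 = 2/7.
Midpoints: 29/7, 31/7, 33/7, 5, 37/7, 39/7, 41/7.
f(29/7) = 50/7, f(31/7) = 52/7, f(33/7) = 54/7, f(5) = 8, f(37/7) = 58/7, f(39/7) = 60/7, f(41/7) = 62/7.
Sum = Δx · [f(29/7) + f(31/7) + f(33/7) + ...].
Sum = 16.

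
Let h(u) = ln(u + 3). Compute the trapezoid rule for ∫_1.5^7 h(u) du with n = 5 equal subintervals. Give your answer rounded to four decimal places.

10.7452

Δu = (7 − 1.5)/5 = 1.1.
h(1.5) ≈ 1.5041, h(2.6) ≈ 1.7228, h(3.7) ≈ 1.9021, h(4.8) ≈ 2.0541, h(5.9) ≈ 2.1861, h(7) ≈ 2.3026.
T_5 = (Δu/2)·[h(u_0) + 2h(u_1) + ... + 2h(u_{4}) + h(u_5)].
Sum ≈ 10.7452.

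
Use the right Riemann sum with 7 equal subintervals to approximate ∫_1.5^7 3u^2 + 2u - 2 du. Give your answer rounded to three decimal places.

Δu = (7 − 1.5)/7 = 11/14.
Right endpoints: 16/7, 43/14, 27/7, 65/14, 38/7, 87/14, 7.
f(16/7) = 894/49, f(43/14) = 6359/196, f(27/7) = 2467/49, f(65/14) = 14103/196, f(38/7) = 4766/49, f(87/14) = 24751/196, f(7) = 159.
Sum = Δu · [f(16/7) + f(43/14) + f(27/7) + ...].
Sum ≈ 436.492.

436.492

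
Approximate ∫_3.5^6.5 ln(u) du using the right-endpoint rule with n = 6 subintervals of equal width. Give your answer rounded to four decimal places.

4.9341

Δu = (6.5 − 3.5)/6 = 0.5.
Right endpoints: 4, 4.5, 5, 5.5, 6, 6.5.
f(4) ≈ 1.3863, f(4.5) ≈ 1.5041, f(5) ≈ 1.6094, f(5.5) ≈ 1.7047, f(6) ≈ 1.7918, f(6.5) ≈ 1.8718.
Sum = Δu · [f(4) + f(4.5) + f(5) + ...].
Sum ≈ 4.9341.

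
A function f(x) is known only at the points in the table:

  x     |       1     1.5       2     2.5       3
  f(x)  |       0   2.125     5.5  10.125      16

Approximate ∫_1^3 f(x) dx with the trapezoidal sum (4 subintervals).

12.875

Δx = 0.5.
T_4 = (0.5/2)·[0 + 2·2.125 + 2·5.5 + 2·10.125 + 16] = 12.875.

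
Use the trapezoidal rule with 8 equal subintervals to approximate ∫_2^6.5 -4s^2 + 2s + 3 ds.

-304.69921875

Δs = (6.5 − 2)/8 = 0.5625.
f(2) = -9, f(2.5625) = -18.140625, f(3.125) = -29.8125, f(3.6875) = -44.015625, f(4.25) = -60.75, f(4.8125) = -80.015625, f(5.375) = -101.8125, f(5.9375) = -126.140625, f(6.5) = -153.
T_8 = (Δs/2)·[f(s_0) + 2f(s_1) + ... + 2f(s_{7}) + f(s_8)].
Sum = -304.69921875.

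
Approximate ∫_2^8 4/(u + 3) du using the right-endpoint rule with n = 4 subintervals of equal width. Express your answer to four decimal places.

2.8501

Δu = (8 − 2)/4 = 1.5.
Right endpoints: 3.5, 5, 6.5, 8.
f(3.5) = 8/13, f(5) = 0.5, f(6.5) = 8/19, f(8) = 4/11.
Sum = Δu · [f(3.5) + f(5) + f(6.5) + f(8)].
Sum ≈ 2.8501.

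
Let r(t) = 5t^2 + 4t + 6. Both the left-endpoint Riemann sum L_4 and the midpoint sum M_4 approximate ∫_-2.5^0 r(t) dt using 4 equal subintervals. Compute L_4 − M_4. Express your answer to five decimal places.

7.86133

L_4 = 35.99609375.
M_4 ≈ 28.1347656.
L_4 − M_4 ≈ 7.86133.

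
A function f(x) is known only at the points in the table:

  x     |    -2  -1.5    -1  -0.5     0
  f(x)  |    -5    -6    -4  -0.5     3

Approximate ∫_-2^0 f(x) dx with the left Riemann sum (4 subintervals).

-7.75

Δx = 0.5.
Sum = 0.5·[(-5) + (-6) + (-4) + (-0.5)] = -7.75.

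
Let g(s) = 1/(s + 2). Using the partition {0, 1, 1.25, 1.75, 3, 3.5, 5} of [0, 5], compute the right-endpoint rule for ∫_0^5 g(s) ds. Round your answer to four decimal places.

1.0988

Subinterval widths: 1, 0.25, 0.5, 1.25, 0.5, 1.5.
Right endpoints: 1, 1.25, 1.75, 3, 3.5, 5.
g(1) = 1/3, g(1.25) = 4/13, g(1.75) = 4/15, g(3) = 0.2, g(3.5) = 2/11, g(5) = 1/7.
Sum = Σ Δs_i · g(s_i).
Sum ≈ 1.0988.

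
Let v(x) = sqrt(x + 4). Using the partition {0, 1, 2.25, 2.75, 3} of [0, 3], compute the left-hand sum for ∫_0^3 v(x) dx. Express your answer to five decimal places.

6.69460

Subinterval widths: 1, 1.25, 0.5, 0.25.
Left endpoints: 0, 1, 2.25, 2.75.
v(0) ≈ 2.00000, v(1) ≈ 2.23607, v(2.25) ≈ 2.50000, v(2.75) ≈ 2.59808.
Sum = Σ Δx_i · v(x_i).
Sum ≈ 6.69460.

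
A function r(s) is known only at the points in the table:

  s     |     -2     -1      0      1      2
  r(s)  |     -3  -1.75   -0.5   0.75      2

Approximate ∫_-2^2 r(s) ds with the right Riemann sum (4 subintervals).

Δs = 1.
Sum = 1·[(-1.75) + (-0.5) + 0.75 + 2] = 0.5.

0.5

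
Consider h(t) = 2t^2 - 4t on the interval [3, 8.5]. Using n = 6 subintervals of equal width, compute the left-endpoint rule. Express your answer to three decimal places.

218.561

Δt = (8.5 − 3)/6 = 11/12.
Left endpoints: 3, 47/12, 29/6, 5.75, 20/3, 91/12.
h(3) = 6, h(47/12) = 1081/72, h(29/6) = 493/18, h(5.75) = 43.125, h(20/3) = 560/9, h(91/12) = 6097/72.
Sum = Δt · [h(3) + h(47/12) + h(29/6) + ...].
Sum ≈ 218.561.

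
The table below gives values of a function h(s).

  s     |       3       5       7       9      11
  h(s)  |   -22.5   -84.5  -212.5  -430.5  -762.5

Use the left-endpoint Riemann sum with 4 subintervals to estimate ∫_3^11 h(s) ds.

Δs = 2.
Sum = 2·[(-22.5) + (-84.5) + (-212.5) + (-430.5)] = -1500.

-1500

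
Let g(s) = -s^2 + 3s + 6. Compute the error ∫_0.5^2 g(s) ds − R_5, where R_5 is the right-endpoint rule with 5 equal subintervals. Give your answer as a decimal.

-0.09

Exact integral: ∫_0.5^2 g(s) ds = 12.
R_5 = 12.09.
Error = 12 − 12.09 = -0.09.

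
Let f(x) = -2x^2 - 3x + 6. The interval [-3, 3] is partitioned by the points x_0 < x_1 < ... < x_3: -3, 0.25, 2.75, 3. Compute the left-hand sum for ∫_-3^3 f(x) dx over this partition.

Subinterval widths: 3.25, 2.5, 0.25.
Left endpoints: -3, 0.25, 2.75.
f(-3) = -3, f(0.25) = 5.125, f(2.75) = -17.375.
Sum = Σ Δx_i · f(x_i).
Sum = -1.28125.

-1.28125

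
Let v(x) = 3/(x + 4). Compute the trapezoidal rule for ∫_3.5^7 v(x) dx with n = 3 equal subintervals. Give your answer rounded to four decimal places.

Δx = (7 − 3.5)/3 = 7/6.
v(3.5) = 0.4, v(14/3) = 9/26, v(35/6) = 18/59, v(7) = 3/11.
T_3 = (Δx/2)·[v(x_0) + 2v(x_1) + 2v(x_2) + v(x_3)].
Sum ≈ 1.1522.

1.1522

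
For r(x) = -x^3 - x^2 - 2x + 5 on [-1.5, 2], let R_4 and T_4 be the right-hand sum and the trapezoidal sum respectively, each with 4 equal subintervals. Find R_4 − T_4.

-8.8046875

R_4 ≈ -0.362305.
T_4 ≈ 8.442383.
R_4 − T_4 = -8.8046875.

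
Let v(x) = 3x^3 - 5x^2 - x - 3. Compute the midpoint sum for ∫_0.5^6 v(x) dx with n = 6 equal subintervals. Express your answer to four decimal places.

568.4471

Δx = (6 − 0.5)/6 = 11/12.
Midpoints: 23/24, 1.875, 67/24, 89/24, 4.625, 133/24.
v(23/24) = -27233/4608, v(1.875) = -1371/512, v(67/24) = 31505/1536, v(89/24) = 357217/4608, v(4.625) = 93295/512, v(133/24) = 178413/512.
Sum = Δx · [v(23/24) + v(1.875) + v(67/24) + ...].
Sum ≈ 568.4471.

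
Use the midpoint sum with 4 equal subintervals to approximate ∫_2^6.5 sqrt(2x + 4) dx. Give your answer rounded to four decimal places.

15.8276

Δx = (6.5 − 2)/4 = 1.125.
Midpoints: 2.5625, 3.6875, 4.8125, 5.9375.
f(2.5625) ≈ 3.0208, f(3.6875) ≈ 3.3727, f(4.8125) ≈ 3.6912, f(5.9375) ≈ 3.9843.
Sum = Δx · [f(2.5625) + f(3.6875) + f(4.8125) + f(5.9375)].
Sum ≈ 15.8276.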